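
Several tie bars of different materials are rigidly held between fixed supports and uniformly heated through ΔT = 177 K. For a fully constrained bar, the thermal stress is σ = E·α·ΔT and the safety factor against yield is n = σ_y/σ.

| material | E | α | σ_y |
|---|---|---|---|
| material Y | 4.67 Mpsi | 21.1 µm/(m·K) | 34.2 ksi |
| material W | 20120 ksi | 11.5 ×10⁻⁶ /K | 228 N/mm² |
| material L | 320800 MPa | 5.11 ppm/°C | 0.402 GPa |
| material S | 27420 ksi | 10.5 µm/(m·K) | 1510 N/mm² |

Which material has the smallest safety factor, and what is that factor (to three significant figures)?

material W, n = 0.807

Converting E to GPa, α to ×10⁻⁶/K, σ_y to MPa, then σ and n for each:
  material Y: E = 32.20, α = 21.1, σ_y = 235.8 → σ = 120 MPa, n = 1.96
  material W: E = 138.7, α = 11.5, σ_y = 228.0 → σ = 282 MPa, n = 0.807
  material L: E = 320.8, α = 5.11, σ_y = 402.0 → σ = 290 MPa, n = 1.39
  material S: E = 189.1, α = 10.5, σ_y = 1510 → σ = 351 MPa, n = 4.30
Material W has the lowest safety factor, n = 0.807.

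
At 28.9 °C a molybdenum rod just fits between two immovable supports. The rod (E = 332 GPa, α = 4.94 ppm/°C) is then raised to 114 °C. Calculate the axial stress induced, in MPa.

ΔT = 85.10 K. Constrained thermal stress σ = E·α·ΔT = 332.0×10³ MPa × 4.94×10⁻⁶ × 85.10 = 140 MPa (compressive).

140 MPa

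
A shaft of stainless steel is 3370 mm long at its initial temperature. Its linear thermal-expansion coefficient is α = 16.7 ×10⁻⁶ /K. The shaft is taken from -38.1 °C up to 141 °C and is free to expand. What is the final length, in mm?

3380.1 mm

ΔT = 141 − (-38.1) = 179.1 K.
ΔL = α·L₀·ΔT = 16.7×10⁻⁶ × 3370 mm × 179.1 K = 10.1 mm.
L = L₀ + ΔL = 3370 + 10.1 = 3380.1 mm.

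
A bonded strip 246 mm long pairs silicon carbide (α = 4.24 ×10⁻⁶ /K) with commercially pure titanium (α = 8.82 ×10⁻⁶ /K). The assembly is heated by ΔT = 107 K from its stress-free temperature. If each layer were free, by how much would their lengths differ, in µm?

Δα = |4.24 − 8.82|×10⁻⁶/K = 4.58×10⁻⁶/K.
ΔL_mismatch = Δα·L·ΔT = 4.58×10⁻⁶ × 246.0 mm × 107.0 K = 121 µm.

121 µm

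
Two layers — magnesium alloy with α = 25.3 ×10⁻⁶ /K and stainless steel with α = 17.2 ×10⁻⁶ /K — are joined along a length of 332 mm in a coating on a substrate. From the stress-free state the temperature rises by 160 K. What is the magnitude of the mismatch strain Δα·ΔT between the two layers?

1.30×10⁻³

Δα = |25.3 − 17.2|×10⁻⁶/K = 8.10×10⁻⁶/K.
Mismatch strain = Δα·ΔT = 8.10×10⁻⁶ × 160.0 = 1.30×10⁻³.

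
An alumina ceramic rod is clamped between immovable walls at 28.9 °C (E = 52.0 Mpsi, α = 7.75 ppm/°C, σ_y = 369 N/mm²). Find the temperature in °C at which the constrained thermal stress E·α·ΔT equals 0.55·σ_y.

E = 52.0 Mpsi = 358.5 GPa.
σ_y = 369 N/mm² = 369.0 MPa.
E·α·ΔT = 203.0 MPa ⇒ ΔT = 203.0 / (358.5×10³ × 7.75×10⁻⁶) = 73.04 K.
T = 28.9 + 73.04 = 101.9 °C.

102 °C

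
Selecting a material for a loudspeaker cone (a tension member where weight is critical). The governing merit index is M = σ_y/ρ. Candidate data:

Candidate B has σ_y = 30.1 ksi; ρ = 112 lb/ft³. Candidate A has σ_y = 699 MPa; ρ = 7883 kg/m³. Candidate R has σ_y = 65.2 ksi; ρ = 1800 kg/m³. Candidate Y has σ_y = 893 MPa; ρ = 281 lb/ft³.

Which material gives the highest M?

candidate R

Convert each candidate to consistent units, then evaluate M:
  candidate B: σ_y = 207.5 MPa, ρ = 1794 kg/m³
  candidate A: σ_y = 699.0 MPa, ρ = 7883 kg/m³
  candidate R: σ_y = 449.5 MPa, ρ = 1800 kg/m³
  candidate Y: σ_y = 893.0 MPa, ρ = 4501 kg/m³
  candidate R: M = 250 kN·m/kg
  candidate Y: M = 198 kN·m/kg
  candidate B: M = 116 kN·m/kg
  candidate A: M = 88.7 kN·m/kg
Candidate R has the largest M.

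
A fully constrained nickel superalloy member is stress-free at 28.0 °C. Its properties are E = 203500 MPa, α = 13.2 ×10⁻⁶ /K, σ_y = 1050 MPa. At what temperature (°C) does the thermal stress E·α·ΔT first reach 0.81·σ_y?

345 °C

E = 203500 MPa = 203.5 GPa.
E·α·ΔT = 850.5 MPa ⇒ ΔT = 850.5 / (203.5×10³ × 13.2×10⁻⁶) = 316.6 K.
T = 28.0 + 316.6 = 344.6 °C.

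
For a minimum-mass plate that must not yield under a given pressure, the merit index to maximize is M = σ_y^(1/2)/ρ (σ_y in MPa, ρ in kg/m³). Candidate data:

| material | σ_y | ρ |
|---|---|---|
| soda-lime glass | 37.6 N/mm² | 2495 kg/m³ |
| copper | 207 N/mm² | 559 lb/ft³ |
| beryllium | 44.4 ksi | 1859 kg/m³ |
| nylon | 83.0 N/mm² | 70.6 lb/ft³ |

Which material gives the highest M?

Convert each candidate to consistent units, then evaluate M:
  soda-lime glass: σ_y = 37.60 MPa, ρ = 2495 kg/m³
  copper: σ_y = 207.0 MPa, ρ = 8954 kg/m³
  beryllium: σ_y = 306.1 MPa, ρ = 1859 kg/m³
  nylon: σ_y = 83.00 MPa, ρ = 1131 kg/m³
  beryllium: M = 9.41×10⁻³
  nylon: M = 8.06×10⁻³
  soda-lime glass: M = 2.46×10⁻³
  copper: M = 1.61×10⁻³
The maximum is for beryllium.

beryllium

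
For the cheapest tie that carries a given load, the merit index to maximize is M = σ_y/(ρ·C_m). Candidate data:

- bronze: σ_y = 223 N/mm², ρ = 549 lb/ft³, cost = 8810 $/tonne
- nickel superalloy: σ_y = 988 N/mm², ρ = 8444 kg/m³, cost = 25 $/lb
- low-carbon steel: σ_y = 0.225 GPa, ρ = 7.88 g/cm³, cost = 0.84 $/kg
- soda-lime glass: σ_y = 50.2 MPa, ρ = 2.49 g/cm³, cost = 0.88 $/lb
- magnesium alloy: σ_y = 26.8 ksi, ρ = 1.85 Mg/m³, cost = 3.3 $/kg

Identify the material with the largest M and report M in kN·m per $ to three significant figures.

low-carbon steel, M = 34.0 kN·m per $

Normalizing units and computing the index:
  bronze: σ_y = 223.0 MPa, ρ = 8794 kg/m³, cost = 8.810 $/kg
  nickel superalloy: σ_y = 988.0 MPa, ρ = 8444 kg/m³, cost = 55.11 $/kg
  low-carbon steel: σ_y = 225.0 MPa, ρ = 7880 kg/m³, cost = 0.8400 $/kg
  soda-lime glass: σ_y = 50.20 MPa, ρ = 2490 kg/m³, cost = 1.940 $/kg
  magnesium alloy: σ_y = 184.8 MPa, ρ = 1850 kg/m³, cost = 3.300 $/kg
  low-carbon steel: M = 34.0 kN·m per $
  magnesium alloy: M = 30.3 kN·m per $
  soda-lime glass: M = 10.4 kN·m per $
  bronze: M = 2.88 kN·m per $
  nickel superalloy: M = 2.12 kN·m per $
Low-carbon steel has the largest M.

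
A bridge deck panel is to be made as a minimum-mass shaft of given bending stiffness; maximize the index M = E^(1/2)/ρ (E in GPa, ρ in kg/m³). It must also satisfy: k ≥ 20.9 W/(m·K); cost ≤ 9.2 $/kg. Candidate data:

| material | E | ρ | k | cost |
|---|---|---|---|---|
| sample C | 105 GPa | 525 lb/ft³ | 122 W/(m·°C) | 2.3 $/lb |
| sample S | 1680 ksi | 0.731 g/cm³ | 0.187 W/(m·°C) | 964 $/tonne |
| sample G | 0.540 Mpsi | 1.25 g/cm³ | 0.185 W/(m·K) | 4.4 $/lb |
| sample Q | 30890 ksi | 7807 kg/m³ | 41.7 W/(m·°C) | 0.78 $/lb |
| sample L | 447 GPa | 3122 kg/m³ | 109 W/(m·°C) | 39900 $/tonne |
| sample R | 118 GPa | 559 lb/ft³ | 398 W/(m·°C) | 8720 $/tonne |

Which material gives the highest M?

sample Q

Screen on constraints: k ≥ 20.9 W/(m·K); cost ≤ 9.2 $/kg. Survivors: sample C, sample Q, sample R.
Putting every candidate on a common basis:
  sample C: E = 105.0 GPa, ρ = 8410 kg/m³
  sample Q: E = 213.0 GPa, ρ = 7807 kg/m³
  sample R: E = 118.0 GPa, ρ = 8954 kg/m³
  sample Q: M = 1.87×10⁻³
  sample C: M = 1.22×10⁻³
  sample R: M = 1.21×10⁻³
The maximum is for sample Q.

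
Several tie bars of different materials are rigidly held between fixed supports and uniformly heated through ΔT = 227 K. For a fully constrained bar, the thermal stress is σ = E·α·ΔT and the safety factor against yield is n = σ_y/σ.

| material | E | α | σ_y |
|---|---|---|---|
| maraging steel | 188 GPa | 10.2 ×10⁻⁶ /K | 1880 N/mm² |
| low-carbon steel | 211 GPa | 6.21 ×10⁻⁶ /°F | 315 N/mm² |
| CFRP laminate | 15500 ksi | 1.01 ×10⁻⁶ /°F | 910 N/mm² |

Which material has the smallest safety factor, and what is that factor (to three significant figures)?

low-carbon steel, n = 0.588

Per material, after unit conversion:
  maraging steel: E = 188.0, α = 10.2, σ_y = 1880 → σ = 435 MPa, n = 4.32
  low-carbon steel: E = 211.0, α = 11.2, σ_y = 315.0 → σ = 535 MPa, n = 0.588
  CFRP laminate: E = 106.9, α = 1.82, σ_y = 910.0 → σ = 44.1 MPa, n = 20.6
Smallest n: low-carbon steel with n = 0.588.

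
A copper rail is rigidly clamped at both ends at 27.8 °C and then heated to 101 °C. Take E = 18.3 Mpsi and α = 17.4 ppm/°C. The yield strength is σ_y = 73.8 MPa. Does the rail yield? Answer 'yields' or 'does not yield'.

E = 18.3 Mpsi = 126.2 GPa.
ΔT = 73.20 K. Constrained thermal stress σ = E·α·ΔT = 126.2×10³ MPa × 17.4×10⁻⁶ × 73.20 = 161 MPa (compressive).
Compare to σ_y = 73.8 MPa: σ ≥ σ_y, so it yields.

yields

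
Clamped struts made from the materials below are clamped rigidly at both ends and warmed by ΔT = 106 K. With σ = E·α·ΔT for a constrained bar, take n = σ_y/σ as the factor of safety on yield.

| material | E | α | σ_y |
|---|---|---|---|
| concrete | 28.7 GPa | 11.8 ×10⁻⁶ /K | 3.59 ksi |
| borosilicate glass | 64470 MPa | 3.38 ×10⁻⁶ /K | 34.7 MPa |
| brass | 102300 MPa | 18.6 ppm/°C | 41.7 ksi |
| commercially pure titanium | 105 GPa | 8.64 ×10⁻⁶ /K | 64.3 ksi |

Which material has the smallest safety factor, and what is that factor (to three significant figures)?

In consistent units (E in GPa, α in ×10⁻⁶/K, σ_y in MPa):
  concrete: E = 28.70, α = 11.8, σ_y = 24.75 → σ = 35.9 MPa, n = 0.690
  borosilicate glass: E = 64.47, α = 3.38, σ_y = 34.70 → σ = 23.1 MPa, n = 1.50
  brass: E = 102.3, α = 18.6, σ_y = 287.5 → σ = 202 MPa, n = 1.43
  commercially pure titanium: E = 105.0, α = 8.64, σ_y = 443.3 → σ = 96.2 MPa, n = 4.61
The minimum is concrete at n = 0.690.

concrete, n = 0.690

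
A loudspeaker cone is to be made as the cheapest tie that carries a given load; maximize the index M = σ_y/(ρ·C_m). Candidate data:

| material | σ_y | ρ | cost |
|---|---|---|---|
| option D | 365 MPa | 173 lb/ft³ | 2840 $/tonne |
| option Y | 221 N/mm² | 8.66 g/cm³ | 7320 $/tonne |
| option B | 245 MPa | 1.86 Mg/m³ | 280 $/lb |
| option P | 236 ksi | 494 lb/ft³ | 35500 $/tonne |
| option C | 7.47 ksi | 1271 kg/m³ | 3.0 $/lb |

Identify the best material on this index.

option D

After converting to SI:
  option D: σ_y = 365.0 MPa, ρ = 2771 kg/m³, cost = 2.840 $/kg
  option Y: σ_y = 221.0 MPa, ρ = 8660 kg/m³, cost = 7.320 $/kg
  option B: σ_y = 245.0 MPa, ρ = 1860 kg/m³, cost = 617.3 $/kg
  option P: σ_y = 1627 MPa, ρ = 7913 kg/m³, cost = 35.50 $/kg
  option C: σ_y = 51.50 MPa, ρ = 1271 kg/m³, cost = 6.614 $/kg
  option D: M = 46.4 kN·m per $
  option C: M = 6.13 kN·m per $
  option P: M = 5.79 kN·m per $
  option Y: M = 3.49 kN·m per $
  option B: M = 0.213 kN·m per $
Option D has the largest M.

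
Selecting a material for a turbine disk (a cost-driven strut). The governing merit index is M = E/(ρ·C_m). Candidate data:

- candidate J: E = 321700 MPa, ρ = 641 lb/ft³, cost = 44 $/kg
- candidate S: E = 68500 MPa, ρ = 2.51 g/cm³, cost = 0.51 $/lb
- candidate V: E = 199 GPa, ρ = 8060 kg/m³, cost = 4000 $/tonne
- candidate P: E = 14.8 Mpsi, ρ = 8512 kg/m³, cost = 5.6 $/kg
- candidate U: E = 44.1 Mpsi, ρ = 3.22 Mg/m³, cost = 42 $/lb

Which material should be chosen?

Normalizing units and computing the index:
  candidate J: E = 321.7 GPa, ρ = 10270 kg/m³, cost = 44.00 $/kg
  candidate S: E = 68.50 GPa, ρ = 2510 kg/m³, cost = 1.124 $/kg
  candidate V: E = 199.0 GPa, ρ = 8060 kg/m³, cost = 4.000 $/kg
  candidate P: E = 102.0 GPa, ρ = 8512 kg/m³, cost = 5.600 $/kg
  candidate U: E = 304.1 GPa, ρ = 3220 kg/m³, cost = 92.59 $/kg
  candidate S: M = 24.3 MN·m per $
  candidate V: M = 6.17 MN·m per $
  candidate P: M = 2.14 MN·m per $
  candidate U: M = 1.02 MN·m per $
  candidate J: M = 0.712 MN·m per $
Highest index: candidate S.

candidate S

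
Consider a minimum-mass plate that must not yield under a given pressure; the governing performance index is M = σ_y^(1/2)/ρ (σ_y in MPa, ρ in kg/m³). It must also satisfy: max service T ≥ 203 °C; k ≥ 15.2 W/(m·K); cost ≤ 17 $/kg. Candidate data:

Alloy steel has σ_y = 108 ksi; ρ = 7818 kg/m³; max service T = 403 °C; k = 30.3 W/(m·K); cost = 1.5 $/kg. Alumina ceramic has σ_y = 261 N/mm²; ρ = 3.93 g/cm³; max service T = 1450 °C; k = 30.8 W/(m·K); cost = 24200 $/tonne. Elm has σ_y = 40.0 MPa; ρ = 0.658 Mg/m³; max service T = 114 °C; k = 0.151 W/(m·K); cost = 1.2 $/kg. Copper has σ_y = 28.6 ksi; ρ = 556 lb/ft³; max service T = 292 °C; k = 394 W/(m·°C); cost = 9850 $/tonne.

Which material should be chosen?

Screen on constraints: max service T ≥ 203 °C; k ≥ 15.2 W/(m·K); cost ≤ 17 $/kg. Survivors: alloy steel, copper.
Convert each candidate to consistent units, then evaluate M:
  alloy steel: σ_y = 744.6 MPa, ρ = 7818 kg/m³
  copper: σ_y = 197.2 MPa, ρ = 8906 kg/m³
  alloy steel: M = 3.49×10⁻³
  copper: M = 1.58×10⁻³
Alloy steel ranks first.

alloy steel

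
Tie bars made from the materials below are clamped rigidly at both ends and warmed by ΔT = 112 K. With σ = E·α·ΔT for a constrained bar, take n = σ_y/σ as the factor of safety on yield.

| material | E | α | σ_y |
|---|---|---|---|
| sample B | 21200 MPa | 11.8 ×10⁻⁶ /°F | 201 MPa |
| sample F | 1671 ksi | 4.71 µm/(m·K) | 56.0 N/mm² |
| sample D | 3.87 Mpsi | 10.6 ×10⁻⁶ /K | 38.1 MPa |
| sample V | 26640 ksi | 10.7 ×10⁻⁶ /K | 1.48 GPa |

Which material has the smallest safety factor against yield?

Converting E to GPa, α to ×10⁻⁶/K, σ_y to MPa, then σ and n for each:
  sample B: E = 21.20, α = 21.2, σ_y = 201.0 → σ = 50.4 MPa, n = 3.99
  sample F: E = 11.52, α = 4.71, σ_y = 56.00 → σ = 6.08 MPa, n = 9.21
  sample D: E = 26.68, α = 10.6, σ_y = 38.10 → σ = 31.7 MPa, n = 1.20
  sample V: E = 183.7, α = 10.7, σ_y = 1480 → σ = 220 MPa, n = 6.72
The minimum is sample D at n = 1.20.

sample D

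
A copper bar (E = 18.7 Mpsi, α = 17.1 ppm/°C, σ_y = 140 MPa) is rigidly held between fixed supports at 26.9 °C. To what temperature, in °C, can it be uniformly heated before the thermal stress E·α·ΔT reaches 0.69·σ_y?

E = 18.7 Mpsi = 128.9 GPa.
E·α·ΔT = 96.60 MPa ⇒ ΔT = 96.60 / (128.9×10³ × 17.1×10⁻⁶) = 43.81 K.
T = 26.9 + 43.81 = 70.71 °C.

70.7 °C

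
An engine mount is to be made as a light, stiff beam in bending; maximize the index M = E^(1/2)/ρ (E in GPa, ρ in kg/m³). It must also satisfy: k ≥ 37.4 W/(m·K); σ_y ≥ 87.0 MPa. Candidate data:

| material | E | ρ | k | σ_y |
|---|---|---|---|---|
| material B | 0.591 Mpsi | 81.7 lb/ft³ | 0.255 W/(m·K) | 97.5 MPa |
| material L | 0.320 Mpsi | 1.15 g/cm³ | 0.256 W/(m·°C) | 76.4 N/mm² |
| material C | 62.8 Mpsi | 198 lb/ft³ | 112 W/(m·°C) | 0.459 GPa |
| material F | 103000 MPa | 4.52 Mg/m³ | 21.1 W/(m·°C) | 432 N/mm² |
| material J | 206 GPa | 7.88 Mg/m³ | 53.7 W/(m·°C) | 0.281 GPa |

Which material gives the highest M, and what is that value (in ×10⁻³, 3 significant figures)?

Screen on constraints: k ≥ 37.4 W/(m·K); σ_y ≥ 87.0 MPa. Survivors: material C, material J.
Putting every candidate on a common basis:
  material C: E = 433.0 GPa, ρ = 3172 kg/m³
  material J: E = 206.0 GPa, ρ = 7880 kg/m³
  material C: M = 6.56×10⁻³
  material J: M = 1.82×10⁻³
Material C ranks first.

material C, M = 6.56×10⁻³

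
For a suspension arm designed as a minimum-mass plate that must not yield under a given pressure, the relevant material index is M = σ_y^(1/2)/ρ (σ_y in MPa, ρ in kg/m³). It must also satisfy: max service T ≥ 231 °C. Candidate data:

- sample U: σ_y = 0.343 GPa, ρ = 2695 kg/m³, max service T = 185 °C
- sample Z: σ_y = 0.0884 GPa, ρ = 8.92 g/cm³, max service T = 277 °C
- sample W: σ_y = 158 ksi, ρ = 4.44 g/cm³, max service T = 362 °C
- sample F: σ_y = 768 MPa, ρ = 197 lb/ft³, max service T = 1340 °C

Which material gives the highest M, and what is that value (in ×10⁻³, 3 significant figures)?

sample F, M = 8.78×10⁻³

Screen on constraints: max service T ≥ 231 °C. Survivors: sample Z, sample W, sample F.
Putting every candidate on a common basis:
  sample Z: σ_y = 88.40 MPa, ρ = 8920 kg/m³
  sample W: σ_y = 1089 MPa, ρ = 4440 kg/m³
  sample F: σ_y = 768.0 MPa, ρ = 3156 kg/m³
  sample F: M = 8.78×10⁻³
  sample W: M = 7.43×10⁻³
  sample Z: M = 1.05×10⁻³
The maximum is for sample F.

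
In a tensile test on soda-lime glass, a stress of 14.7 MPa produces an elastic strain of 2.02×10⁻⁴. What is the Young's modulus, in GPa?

72.8 GPa

E = σ/ε = 14.7 MPa / 2.02×10⁻⁴ = 72770 MPa = 72.8 GPa.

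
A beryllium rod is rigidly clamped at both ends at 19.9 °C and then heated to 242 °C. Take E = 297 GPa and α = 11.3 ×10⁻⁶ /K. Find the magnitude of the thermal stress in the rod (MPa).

745 MPa

ΔT = 222.1 K. Constrained thermal stress σ = E·α·ΔT = 297.0×10³ MPa × 11.3×10⁻⁶ × 222.1 = 745 MPa (compressive).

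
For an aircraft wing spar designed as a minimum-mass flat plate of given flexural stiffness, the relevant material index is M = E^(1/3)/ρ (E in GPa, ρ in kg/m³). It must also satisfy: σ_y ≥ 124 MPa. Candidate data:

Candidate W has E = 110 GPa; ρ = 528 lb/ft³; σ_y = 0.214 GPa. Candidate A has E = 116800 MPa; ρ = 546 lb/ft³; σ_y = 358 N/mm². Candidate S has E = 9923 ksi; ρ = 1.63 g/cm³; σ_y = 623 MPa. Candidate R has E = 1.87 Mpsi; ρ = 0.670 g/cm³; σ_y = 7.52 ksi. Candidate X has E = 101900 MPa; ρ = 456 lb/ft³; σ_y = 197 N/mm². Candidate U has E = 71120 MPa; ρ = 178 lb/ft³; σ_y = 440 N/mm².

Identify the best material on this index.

candidate S

Screen on constraints: σ_y ≥ 124 MPa. Survivors: candidate W, candidate A, candidate S, candidate X, candidate U.
Normalizing units and computing the index:
  candidate W: E = 110.0 GPa, ρ = 8458 kg/m³
  candidate A: E = 116.8 GPa, ρ = 8746 kg/m³
  candidate S: E = 68.42 GPa, ρ = 1630 kg/m³
  candidate X: E = 101.9 GPa, ρ = 7304 kg/m³
  candidate U: E = 71.12 GPa, ρ = 2851 kg/m³
  candidate S: M = 2.51×10⁻³
  candidate U: M = 1.45×10⁻³
  candidate X: M = 0.639×10⁻³
  candidate W: M = 0.567×10⁻³
  candidate A: M = 0.559×10⁻³
Candidate S has the largest M.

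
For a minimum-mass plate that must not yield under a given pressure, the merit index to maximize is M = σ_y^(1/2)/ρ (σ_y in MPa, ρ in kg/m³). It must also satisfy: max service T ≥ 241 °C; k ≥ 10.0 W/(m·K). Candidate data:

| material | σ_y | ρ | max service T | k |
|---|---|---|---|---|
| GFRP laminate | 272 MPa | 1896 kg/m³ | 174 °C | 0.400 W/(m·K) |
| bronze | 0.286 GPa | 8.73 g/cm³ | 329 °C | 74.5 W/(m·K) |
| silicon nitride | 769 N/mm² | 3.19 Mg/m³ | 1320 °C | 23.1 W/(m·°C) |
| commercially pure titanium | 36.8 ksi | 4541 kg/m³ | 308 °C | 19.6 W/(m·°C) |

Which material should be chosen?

silicon nitride

Screen on constraints: max service T ≥ 241 °C; k ≥ 10.0 W/(m·K). Survivors: bronze, silicon nitride, commercially pure titanium.
Putting every candidate on a common basis:
  bronze: σ_y = 286.0 MPa, ρ = 8730 kg/m³
  silicon nitride: σ_y = 769.0 MPa, ρ = 3190 kg/m³
  commercially pure titanium: σ_y = 253.7 MPa, ρ = 4541 kg/m³
  silicon nitride: M = 8.69×10⁻³
  commercially pure titanium: M = 3.51×10⁻³
  bronze: M = 1.94×10⁻³
The maximum is for silicon nitride.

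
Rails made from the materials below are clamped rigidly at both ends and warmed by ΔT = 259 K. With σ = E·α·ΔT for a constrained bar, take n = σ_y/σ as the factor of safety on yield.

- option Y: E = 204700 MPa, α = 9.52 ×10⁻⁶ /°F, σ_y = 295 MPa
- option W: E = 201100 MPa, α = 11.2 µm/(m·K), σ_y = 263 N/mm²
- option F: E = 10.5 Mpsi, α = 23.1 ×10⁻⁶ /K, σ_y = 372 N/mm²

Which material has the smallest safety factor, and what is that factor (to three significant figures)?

option Y, n = 0.325

Per material, after unit conversion:
  option Y: E = 204.7, α = 17.1, σ_y = 295.0 → σ = 909 MPa, n = 0.325
  option W: E = 201.1, α = 11.2, σ_y = 263.0 → σ = 583 MPa, n = 0.451
  option F: E = 72.39, α = 23.1, σ_y = 372.0 → σ = 433 MPa, n = 0.859
Smallest n: option Y with n = 0.325.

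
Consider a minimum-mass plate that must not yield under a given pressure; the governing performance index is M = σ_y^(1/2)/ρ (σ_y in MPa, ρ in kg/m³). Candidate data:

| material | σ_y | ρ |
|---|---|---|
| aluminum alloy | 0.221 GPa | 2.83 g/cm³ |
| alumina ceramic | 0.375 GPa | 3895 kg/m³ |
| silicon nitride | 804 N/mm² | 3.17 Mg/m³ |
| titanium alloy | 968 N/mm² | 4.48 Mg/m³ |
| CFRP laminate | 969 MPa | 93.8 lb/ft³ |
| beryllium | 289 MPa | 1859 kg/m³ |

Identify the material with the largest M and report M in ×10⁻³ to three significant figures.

CFRP laminate, M = 20.7×10⁻³

After converting to SI:
  aluminum alloy: σ_y = 221.0 MPa, ρ = 2830 kg/m³
  alumina ceramic: σ_y = 375.0 MPa, ρ = 3895 kg/m³
  silicon nitride: σ_y = 804.0 MPa, ρ = 3170 kg/m³
  titanium alloy: σ_y = 968.0 MPa, ρ = 4480 kg/m³
  CFRP laminate: σ_y = 969.0 MPa, ρ = 1503 kg/m³
  beryllium: σ_y = 289.0 MPa, ρ = 1859 kg/m³
  CFRP laminate: M = 20.7×10⁻³
  beryllium: M = 9.14×10⁻³
  silicon nitride: M = 8.94×10⁻³
  titanium alloy: M = 6.94×10⁻³
  aluminum alloy: M = 5.25×10⁻³
  alumina ceramic: M = 4.97×10⁻³
CFRP laminate ranks first.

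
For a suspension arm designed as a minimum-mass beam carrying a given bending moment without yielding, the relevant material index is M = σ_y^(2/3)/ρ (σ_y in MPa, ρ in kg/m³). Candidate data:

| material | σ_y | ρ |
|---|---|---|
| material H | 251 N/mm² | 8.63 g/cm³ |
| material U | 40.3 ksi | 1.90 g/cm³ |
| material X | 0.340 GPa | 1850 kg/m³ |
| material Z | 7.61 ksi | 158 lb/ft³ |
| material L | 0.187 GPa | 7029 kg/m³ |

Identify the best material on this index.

Putting every candidate on a common basis:
  material H: σ_y = 251.0 MPa, ρ = 8630 kg/m³
  material U: σ_y = 277.9 MPa, ρ = 1900 kg/m³
  material X: σ_y = 340.0 MPa, ρ = 1850 kg/m³
  material Z: σ_y = 52.47 MPa, ρ = 2531 kg/m³
  material L: σ_y = 187.0 MPa, ρ = 7029 kg/m³
  material X: M = 26.3×10⁻³
  material U: M = 22.4×10⁻³
  material Z: M = 5.54×10⁻³
  material L: M = 4.65×10⁻³
  material H: M = 4.61×10⁻³
Material X has the largest M.

material X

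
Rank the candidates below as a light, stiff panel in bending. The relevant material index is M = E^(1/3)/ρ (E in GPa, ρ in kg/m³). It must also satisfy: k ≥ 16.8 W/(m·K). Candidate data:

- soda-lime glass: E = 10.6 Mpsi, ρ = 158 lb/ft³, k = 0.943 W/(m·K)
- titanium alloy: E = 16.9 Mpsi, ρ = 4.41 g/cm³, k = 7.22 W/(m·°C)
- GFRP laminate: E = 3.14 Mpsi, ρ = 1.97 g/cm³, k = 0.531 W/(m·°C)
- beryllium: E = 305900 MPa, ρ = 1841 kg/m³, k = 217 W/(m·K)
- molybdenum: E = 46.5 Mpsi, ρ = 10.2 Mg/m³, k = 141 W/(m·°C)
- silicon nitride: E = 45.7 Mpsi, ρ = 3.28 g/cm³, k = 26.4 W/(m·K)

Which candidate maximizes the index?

Screen on constraints: k ≥ 16.8 W/(m·K). Survivors: beryllium, molybdenum, silicon nitride.
After converting to SI:
  beryllium: E = 305.9 GPa, ρ = 1841 kg/m³
  molybdenum: E = 320.6 GPa, ρ = 10200 kg/m³
  silicon nitride: E = 315.1 GPa, ρ = 3280 kg/m³
  beryllium: M = 3.66×10⁻³
  silicon nitride: M = 2.07×10⁻³
  molybdenum: M = 0.671×10⁻³
Beryllium has the largest M.

beryllium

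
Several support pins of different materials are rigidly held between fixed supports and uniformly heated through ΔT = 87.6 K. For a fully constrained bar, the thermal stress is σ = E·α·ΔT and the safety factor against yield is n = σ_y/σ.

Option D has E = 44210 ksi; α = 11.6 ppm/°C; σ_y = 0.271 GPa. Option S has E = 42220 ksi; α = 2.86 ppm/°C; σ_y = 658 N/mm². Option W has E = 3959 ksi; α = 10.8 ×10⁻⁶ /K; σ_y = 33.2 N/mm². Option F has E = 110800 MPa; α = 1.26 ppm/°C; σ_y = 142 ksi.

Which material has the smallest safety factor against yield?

option D

In consistent units (E in GPa, α in ×10⁻⁶/K, σ_y in MPa):
  option D: E = 304.8, α = 11.6, σ_y = 271.0 → σ = 310 MPa, n = 0.875
  option S: E = 291.1, α = 2.86, σ_y = 658.0 → σ = 72.9 MPa, n = 9.02
  option W: E = 27.30, α = 10.8, σ_y = 33.20 → σ = 25.8 MPa, n = 1.29
  option F: E = 110.8, α = 1.26, σ_y = 979.1 → σ = 12.2 MPa, n = 80.1
Option D has the lowest safety factor, n = 0.875.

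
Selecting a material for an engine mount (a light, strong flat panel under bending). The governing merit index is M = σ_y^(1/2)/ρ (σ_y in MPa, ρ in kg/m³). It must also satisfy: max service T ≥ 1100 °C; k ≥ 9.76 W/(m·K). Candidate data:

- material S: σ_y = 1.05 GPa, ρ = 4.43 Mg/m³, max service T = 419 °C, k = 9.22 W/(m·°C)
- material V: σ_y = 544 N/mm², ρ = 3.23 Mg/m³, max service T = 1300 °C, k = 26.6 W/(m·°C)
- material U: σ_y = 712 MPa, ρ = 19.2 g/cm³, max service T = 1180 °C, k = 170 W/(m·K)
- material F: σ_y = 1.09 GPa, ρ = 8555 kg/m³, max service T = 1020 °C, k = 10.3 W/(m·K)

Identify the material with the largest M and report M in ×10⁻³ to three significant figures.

Screen on constraints: max service T ≥ 1100 °C; k ≥ 9.76 W/(m·K). Survivors: material V, material U.
After converting to SI:
  material V: σ_y = 544.0 MPa, ρ = 3230 kg/m³
  material U: σ_y = 712.0 MPa, ρ = 19200 kg/m³
  material V: M = 7.22×10⁻³
  material U: M = 1.39×10⁻³
Material V has the largest M.

material V, M = 7.22×10⁻³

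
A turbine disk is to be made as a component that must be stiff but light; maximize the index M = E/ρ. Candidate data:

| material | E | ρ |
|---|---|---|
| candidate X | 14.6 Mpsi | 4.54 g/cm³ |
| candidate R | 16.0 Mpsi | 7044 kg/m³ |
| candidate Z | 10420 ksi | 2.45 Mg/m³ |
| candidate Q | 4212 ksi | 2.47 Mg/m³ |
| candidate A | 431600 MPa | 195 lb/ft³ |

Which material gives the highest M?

candidate A

Convert each candidate to consistent units, then evaluate M:
  candidate X: E = 100.7 GPa, ρ = 4540 kg/m³
  candidate R: E = 110.3 GPa, ρ = 7044 kg/m³
  candidate Z: E = 71.84 GPa, ρ = 2450 kg/m³
  candidate Q: E = 29.04 GPa, ρ = 2470 kg/m³
  candidate A: E = 431.6 GPa, ρ = 3124 kg/m³
  candidate A: M = 138 MN·m/kg
  candidate Z: M = 29.3 MN·m/kg
  candidate X: M = 22.2 MN·m/kg
  candidate R: M = 15.7 MN·m/kg
  candidate Q: M = 11.8 MN·m/kg
The maximum is for candidate A.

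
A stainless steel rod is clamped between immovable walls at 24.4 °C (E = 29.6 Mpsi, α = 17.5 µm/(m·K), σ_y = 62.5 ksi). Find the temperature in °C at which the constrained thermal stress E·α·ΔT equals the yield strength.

E = 29.6 Mpsi = 204.1 GPa.
σ_y = 62.5 ksi = 430.9 MPa.
E·α·ΔT = 430.9 MPa ⇒ ΔT = 430.9 / (204.1×10³ × 17.5×10⁻⁶) = 120.7 K.
T = 24.4 + 120.7 = 145.1 °C.

145 °C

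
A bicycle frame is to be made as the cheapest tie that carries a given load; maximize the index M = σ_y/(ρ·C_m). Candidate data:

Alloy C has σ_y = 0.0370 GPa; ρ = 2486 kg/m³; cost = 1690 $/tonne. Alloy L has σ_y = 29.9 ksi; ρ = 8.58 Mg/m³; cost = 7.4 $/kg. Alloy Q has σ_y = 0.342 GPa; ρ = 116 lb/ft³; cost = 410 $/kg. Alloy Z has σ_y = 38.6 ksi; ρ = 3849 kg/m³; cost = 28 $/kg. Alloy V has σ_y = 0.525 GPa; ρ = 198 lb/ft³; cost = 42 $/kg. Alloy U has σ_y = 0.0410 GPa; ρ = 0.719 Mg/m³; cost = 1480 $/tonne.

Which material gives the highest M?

alloy U

After converting to SI:
  alloy C: σ_y = 37.00 MPa, ρ = 2486 kg/m³, cost = 1.690 $/kg
  alloy L: σ_y = 206.2 MPa, ρ = 8580 kg/m³, cost = 7.400 $/kg
  alloy Q: σ_y = 342.0 MPa, ρ = 1858 kg/m³, cost = 410.0 $/kg
  alloy Z: σ_y = 266.1 MPa, ρ = 3849 kg/m³, cost = 28.00 $/kg
  alloy V: σ_y = 525.0 MPa, ρ = 3172 kg/m³, cost = 42.00 $/kg
  alloy U: σ_y = 41.00 MPa, ρ = 719.0 kg/m³, cost = 1.480 $/kg
  alloy U: M = 38.5 kN·m per $
  alloy C: M = 8.81 kN·m per $
  alloy V: M = 3.94 kN·m per $
  alloy L: M = 3.25 kN·m per $
  alloy Z: M = 2.47 kN·m per $
  alloy Q: M = 0.449 kN·m per $
Highest index: alloy U.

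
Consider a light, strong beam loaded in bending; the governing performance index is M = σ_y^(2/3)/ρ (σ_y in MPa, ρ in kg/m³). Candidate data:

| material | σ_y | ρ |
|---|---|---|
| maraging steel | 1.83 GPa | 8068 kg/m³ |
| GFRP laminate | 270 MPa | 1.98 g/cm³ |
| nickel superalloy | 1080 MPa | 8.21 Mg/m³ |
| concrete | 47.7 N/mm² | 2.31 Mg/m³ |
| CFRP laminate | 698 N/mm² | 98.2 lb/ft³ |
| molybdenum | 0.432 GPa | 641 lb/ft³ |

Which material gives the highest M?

CFRP laminate

Normalizing units and computing the index:
  maraging steel: σ_y = 1830 MPa, ρ = 8068 kg/m³
  GFRP laminate: σ_y = 270.0 MPa, ρ = 1980 kg/m³
  nickel superalloy: σ_y = 1080 MPa, ρ = 8210 kg/m³
  concrete: σ_y = 47.70 MPa, ρ = 2310 kg/m³
  CFRP laminate: σ_y = 698.0 MPa, ρ = 1573 kg/m³
  molybdenum: σ_y = 432.0 MPa, ρ = 10270 kg/m³
  CFRP laminate: M = 50.0×10⁻³
  GFRP laminate: M = 21.1×10⁻³
  maraging steel: M = 18.5×10⁻³
  nickel superalloy: M = 12.8×10⁻³
  concrete: M = 5.69×10⁻³
  molybdenum: M = 5.57×10⁻³
Highest index: CFRP laminate.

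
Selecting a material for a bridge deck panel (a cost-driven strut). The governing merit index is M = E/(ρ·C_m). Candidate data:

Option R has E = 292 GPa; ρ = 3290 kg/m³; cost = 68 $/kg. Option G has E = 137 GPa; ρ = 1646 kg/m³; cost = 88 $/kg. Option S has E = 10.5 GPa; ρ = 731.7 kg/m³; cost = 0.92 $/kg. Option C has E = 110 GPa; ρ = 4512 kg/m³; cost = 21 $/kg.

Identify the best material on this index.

Evaluate M for each candidate:
  option S: M = 15.6 MN·m per $
  option R: M = 1.31 MN·m per $
  option C: M = 1.16 MN·m per $
  option G: M = 0.946 MN·m per $
Highest index: option S.

option S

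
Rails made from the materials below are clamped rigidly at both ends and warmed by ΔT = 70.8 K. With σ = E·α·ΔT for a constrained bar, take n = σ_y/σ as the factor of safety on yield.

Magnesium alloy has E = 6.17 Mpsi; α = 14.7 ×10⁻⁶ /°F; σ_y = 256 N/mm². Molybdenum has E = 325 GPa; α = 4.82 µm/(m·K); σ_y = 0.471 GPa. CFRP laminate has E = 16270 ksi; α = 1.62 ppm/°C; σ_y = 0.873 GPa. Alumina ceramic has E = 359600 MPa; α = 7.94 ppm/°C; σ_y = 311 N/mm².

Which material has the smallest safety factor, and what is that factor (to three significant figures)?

alumina ceramic, n = 1.54

With everything in SI (GPa, ×10⁻⁶/K, MPa):
  magnesium alloy: E = 42.54, α = 26.5, σ_y = 256.0 → σ = 79.7 MPa, n = 3.21
  molybdenum: E = 325.0, α = 4.82, σ_y = 471.0 → σ = 111 MPa, n = 4.25
  CFRP laminate: E = 112.2, α = 1.62, σ_y = 873.0 → σ = 12.9 MPa, n = 67.9
  alumina ceramic: E = 359.6, α = 7.94, σ_y = 311.0 → σ = 202 MPa, n = 1.54
The minimum is alumina ceramic at n = 1.54.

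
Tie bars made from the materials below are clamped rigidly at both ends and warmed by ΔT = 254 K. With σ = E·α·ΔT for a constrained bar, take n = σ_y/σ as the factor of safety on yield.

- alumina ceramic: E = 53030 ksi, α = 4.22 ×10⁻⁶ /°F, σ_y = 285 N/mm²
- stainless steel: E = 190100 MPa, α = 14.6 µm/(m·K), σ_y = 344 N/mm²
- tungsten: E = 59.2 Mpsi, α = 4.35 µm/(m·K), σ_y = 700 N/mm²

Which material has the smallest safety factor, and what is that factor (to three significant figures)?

In consistent units (E in GPa, α in ×10⁻⁶/K, σ_y in MPa):
  alumina ceramic: E = 365.6, α = 7.60, σ_y = 285.0 → σ = 705 MPa, n = 0.404
  stainless steel: E = 190.1, α = 14.6, σ_y = 344.0 → σ = 705 MPa, n = 0.488
  tungsten: E = 408.2, α = 4.35, σ_y = 700.0 → σ = 451 MPa, n = 1.55
Smallest n: alumina ceramic with n = 0.404.

alumina ceramic, n = 0.404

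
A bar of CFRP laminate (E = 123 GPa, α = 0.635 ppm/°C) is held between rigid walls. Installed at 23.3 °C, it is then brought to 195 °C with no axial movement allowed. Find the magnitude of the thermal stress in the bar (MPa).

ΔT = 171.7 K. Constrained thermal stress σ = E·α·ΔT = 123.0×10³ MPa × 0.635×10⁻⁶ × 171.7 = 13.4 MPa (compressive).

13.4 MPa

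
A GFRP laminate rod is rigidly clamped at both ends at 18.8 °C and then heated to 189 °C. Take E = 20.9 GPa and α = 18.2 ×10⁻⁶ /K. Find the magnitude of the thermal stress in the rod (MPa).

64.7 MPa

ΔT = 170.2 K. Constrained thermal stress σ = E·α·ΔT = 20.90×10³ MPa × 18.2×10⁻⁶ × 170.2 = 64.7 MPa (compressive).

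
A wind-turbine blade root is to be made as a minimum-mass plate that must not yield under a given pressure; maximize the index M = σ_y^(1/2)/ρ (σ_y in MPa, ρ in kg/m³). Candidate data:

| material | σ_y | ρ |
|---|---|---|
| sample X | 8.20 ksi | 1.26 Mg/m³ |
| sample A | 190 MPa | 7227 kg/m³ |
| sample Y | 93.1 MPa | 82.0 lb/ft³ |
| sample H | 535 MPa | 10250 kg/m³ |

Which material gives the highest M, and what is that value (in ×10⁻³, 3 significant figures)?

Convert each candidate to consistent units, then evaluate M:
  sample X: σ_y = 56.54 MPa, ρ = 1260 kg/m³
  sample A: σ_y = 190.0 MPa, ρ = 7227 kg/m³
  sample Y: σ_y = 93.10 MPa, ρ = 1314 kg/m³
  sample H: σ_y = 535.0 MPa, ρ = 10250 kg/m³
  sample Y: M = 7.35×10⁻³
  sample X: M = 5.97×10⁻³
  sample H: M = 2.26×10⁻³
  sample A: M = 1.91×10⁻³
Sample Y ranks first.

sample Y, M = 7.35×10⁻³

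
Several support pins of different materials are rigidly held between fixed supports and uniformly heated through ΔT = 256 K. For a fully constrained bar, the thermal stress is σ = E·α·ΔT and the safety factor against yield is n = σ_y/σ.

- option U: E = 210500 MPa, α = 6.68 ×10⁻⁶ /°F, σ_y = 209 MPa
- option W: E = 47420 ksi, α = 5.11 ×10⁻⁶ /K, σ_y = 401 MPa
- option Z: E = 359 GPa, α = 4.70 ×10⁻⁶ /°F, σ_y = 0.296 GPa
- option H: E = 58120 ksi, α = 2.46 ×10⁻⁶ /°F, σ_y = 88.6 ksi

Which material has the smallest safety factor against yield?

option U

In consistent units (E in GPa, α in ×10⁻⁶/K, σ_y in MPa):
  option U: E = 210.5, α = 12.0, σ_y = 209.0 → σ = 648 MPa, n = 0.323
  option W: E = 326.9, α = 5.11, σ_y = 401.0 → σ = 428 MPa, n = 0.938
  option Z: E = 359.0, α = 8.46, σ_y = 296.0 → σ = 778 MPa, n = 0.381
  option H: E = 400.7, α = 4.43, σ_y = 610.9 → σ = 454 MPa, n = 1.34
Smallest n: option U with n = 0.323.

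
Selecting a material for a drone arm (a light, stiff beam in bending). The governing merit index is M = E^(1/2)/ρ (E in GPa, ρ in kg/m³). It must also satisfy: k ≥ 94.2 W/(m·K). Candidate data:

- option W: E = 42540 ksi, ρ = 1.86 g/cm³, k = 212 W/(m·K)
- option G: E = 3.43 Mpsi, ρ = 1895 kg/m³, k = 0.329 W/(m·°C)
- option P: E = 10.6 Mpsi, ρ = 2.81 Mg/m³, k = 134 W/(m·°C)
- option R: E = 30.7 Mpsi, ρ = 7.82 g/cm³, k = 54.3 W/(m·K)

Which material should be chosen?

Screen on constraints: k ≥ 94.2 W/(m·K). Survivors: option W, option P.
After converting to SI:
  option W: E = 293.3 GPa, ρ = 1860 kg/m³
  option P: E = 73.08 GPa, ρ = 2810 kg/m³
  option W: M = 9.21×10⁻³
  option P: M = 3.04×10⁻³
The maximum is for option W.

option W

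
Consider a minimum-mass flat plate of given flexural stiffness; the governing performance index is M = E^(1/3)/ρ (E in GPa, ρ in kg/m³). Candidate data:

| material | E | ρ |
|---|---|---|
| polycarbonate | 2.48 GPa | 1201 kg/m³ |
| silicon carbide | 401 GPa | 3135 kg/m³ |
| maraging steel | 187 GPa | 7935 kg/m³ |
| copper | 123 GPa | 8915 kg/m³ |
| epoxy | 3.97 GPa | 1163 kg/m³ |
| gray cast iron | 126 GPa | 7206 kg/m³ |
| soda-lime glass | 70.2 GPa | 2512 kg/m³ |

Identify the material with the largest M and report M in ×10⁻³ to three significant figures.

Computing M directly (units already consistent):
  silicon carbide: M = 2.35×10⁻³
  soda-lime glass: M = 1.64×10⁻³
  epoxy: M = 1.36×10⁻³
  polycarbonate: M = 1.13×10⁻³
  maraging steel: M = 0.721×10⁻³
  gray cast iron: M = 0.696×10⁻³
  copper: M = 0.558×10⁻³
The maximum is for silicon carbide.

silicon carbide, M = 2.35×10⁻³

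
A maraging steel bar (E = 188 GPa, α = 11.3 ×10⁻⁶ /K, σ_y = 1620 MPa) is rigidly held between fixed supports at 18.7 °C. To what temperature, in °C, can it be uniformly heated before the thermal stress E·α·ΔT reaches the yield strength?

E·α·ΔT = 1620 MPa ⇒ ΔT = 1620 / (188.0×10³ × 11.3×10⁻⁶) = 762.6 K.
T = 18.7 + 762.6 = 781.3 °C.

781 °C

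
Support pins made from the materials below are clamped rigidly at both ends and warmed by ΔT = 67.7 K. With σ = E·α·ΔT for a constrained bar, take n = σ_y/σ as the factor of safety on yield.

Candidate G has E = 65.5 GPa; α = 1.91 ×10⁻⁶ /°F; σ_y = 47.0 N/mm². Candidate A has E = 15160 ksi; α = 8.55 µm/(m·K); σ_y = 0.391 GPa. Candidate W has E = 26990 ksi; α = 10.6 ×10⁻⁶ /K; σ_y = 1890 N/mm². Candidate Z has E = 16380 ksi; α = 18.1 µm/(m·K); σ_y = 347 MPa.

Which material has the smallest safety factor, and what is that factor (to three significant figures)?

candidate Z, n = 2.51

Converting E to GPa, α to ×10⁻⁶/K, σ_y to MPa, then σ and n for each:
  candidate G: E = 65.50, α = 3.44, σ_y = 47.00 → σ = 15.2 MPa, n = 3.08
  candidate A: E = 104.5, α = 8.55, σ_y = 391.0 → σ = 60.5 MPa, n = 6.46
  candidate W: E = 186.1, α = 10.6, σ_y = 1890 → σ = 134 MPa, n = 14.2
  candidate Z: E = 112.9, α = 18.1, σ_y = 347.0 → σ = 138 MPa, n = 2.51
Candidate Z has the lowest safety factor, n = 2.51.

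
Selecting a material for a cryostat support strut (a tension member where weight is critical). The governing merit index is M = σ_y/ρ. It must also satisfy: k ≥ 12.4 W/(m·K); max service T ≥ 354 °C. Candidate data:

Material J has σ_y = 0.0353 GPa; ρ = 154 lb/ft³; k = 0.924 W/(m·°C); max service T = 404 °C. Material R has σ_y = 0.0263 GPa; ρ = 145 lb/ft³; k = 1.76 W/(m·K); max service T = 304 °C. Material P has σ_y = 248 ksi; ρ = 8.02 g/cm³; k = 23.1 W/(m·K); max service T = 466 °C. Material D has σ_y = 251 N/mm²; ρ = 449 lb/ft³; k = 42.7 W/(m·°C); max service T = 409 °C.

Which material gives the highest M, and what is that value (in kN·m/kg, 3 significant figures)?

Screen on constraints: k ≥ 12.4 W/(m·K); max service T ≥ 354 °C. Survivors: material P, material D.
Putting every candidate on a common basis:
  material P: σ_y = 1710 MPa, ρ = 8020 kg/m³
  material D: σ_y = 251.0 MPa, ρ = 7192 kg/m³
  material P: M = 213 kN·m/kg
  material D: M = 34.9 kN·m/kg
The maximum is for material P.

material P, M = 213 kN·m/kg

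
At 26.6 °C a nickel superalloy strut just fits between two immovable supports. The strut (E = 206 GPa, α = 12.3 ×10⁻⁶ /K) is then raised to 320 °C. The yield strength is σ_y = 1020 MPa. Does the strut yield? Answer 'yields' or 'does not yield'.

ΔT = 293.4 K. Constrained thermal stress σ = E·α·ΔT = 206.0×10³ MPa × 12.3×10⁻⁶ × 293.4 = 743 MPa (compressive).
Compare to σ_y = 1020 MPa: σ < σ_y, so it does not yield.

does not yield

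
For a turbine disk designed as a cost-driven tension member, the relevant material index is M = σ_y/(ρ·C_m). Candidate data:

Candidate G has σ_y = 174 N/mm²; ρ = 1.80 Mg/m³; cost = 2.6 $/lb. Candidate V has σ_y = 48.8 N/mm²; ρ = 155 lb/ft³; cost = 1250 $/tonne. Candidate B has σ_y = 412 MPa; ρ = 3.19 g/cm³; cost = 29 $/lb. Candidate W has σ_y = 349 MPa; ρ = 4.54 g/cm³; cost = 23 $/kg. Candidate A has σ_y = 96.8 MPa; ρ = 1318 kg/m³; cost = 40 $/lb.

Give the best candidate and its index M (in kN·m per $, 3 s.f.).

candidate G, M = 16.9 kN·m per $

Normalizing units and computing the index:
  candidate G: σ_y = 174.0 MPa, ρ = 1800 kg/m³, cost = 5.732 $/kg
  candidate V: σ_y = 48.80 MPa, ρ = 2483 kg/m³, cost = 1.250 $/kg
  candidate B: σ_y = 412.0 MPa, ρ = 3190 kg/m³, cost = 63.93 $/kg
  candidate W: σ_y = 349.0 MPa, ρ = 4540 kg/m³, cost = 23.00 $/kg
  candidate A: σ_y = 96.80 MPa, ρ = 1318 kg/m³, cost = 88.18 $/kg
  candidate G: M = 16.9 kN·m per $
  candidate V: M = 15.7 kN·m per $
  candidate W: M = 3.34 kN·m per $
  candidate B: M = 2.02 kN·m per $
  candidate A: M = 0.833 kN·m per $
Highest index: candidate G.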